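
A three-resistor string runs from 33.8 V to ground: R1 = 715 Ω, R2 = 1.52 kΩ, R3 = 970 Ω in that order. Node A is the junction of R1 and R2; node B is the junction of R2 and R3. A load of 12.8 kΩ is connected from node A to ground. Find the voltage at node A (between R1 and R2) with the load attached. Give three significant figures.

V ≈ 25.2 V

Below node A the series string R2+R3 = 2490 Ω sits in parallel with the 12800 Ω load: 2084 Ω.
V_A = 33.8 × 2084/(715 + 2084) = 25.2 V.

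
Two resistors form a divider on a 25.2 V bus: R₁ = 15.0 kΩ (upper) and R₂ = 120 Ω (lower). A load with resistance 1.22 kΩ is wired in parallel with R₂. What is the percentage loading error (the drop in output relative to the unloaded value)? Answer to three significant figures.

The divider's output (Thévenin) resistance is R₁‖R₂ = 119.0 Ω.
Fractional drop under load = R_th/(R_th + R_L) = 119.0 / (119.0 + 1220) = 0.08890.
So the output falls by 8.89 %.

8.89 %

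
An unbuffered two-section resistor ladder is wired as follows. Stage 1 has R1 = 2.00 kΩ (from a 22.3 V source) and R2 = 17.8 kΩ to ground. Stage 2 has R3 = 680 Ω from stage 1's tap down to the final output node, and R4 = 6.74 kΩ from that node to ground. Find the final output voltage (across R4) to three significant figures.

V_out ≈ 14.7 V

Stage 2 presents R3+R4 = 7420 Ω as a load on stage 1's tap.
Stage 1's lower leg becomes R2‖(R3+R4) = 5237 Ω, so V_mid = 22.3 × 5237/7237 = 16.14 V.
Stage 2 is itself unloaded: V_out = V_mid × R4/(R3+R4) = 16.14 × 6740/7420 = 14.7 V.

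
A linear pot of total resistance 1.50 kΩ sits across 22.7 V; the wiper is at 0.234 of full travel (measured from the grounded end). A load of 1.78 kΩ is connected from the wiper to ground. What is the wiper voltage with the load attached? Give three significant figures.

The wiper splits the pot into (1−α)R = 1149 Ω above and αR = 351.0 Ω below.
Lower section ‖ load = 293.2 Ω.
V_wiper = 22.7 × 293.2/(1149 + 293.2) = 4.61 V.

V ≈ 4.61 V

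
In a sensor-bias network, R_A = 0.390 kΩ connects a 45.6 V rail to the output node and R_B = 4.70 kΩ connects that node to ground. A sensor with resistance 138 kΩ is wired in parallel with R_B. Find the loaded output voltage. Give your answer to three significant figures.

V_out ≈ 42.0 V

The load sits in parallel with R_B: R_B‖R_L = (4700 × 138000) / (4700 + 138000) = 4545 Ω.
V_out = 45.6 × 4545 / (390 + 4545) = 45.6 × 4545/4935 = 42.0 V.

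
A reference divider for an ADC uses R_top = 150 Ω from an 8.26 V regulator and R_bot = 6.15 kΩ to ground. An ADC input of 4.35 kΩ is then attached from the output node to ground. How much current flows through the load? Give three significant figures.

I_L ≈ 1.79 mA

R_bot‖R_L = 2548 Ω; V_out = 8.26 × 2548/2698 = 7.801 V.
I_L = V_out / R_L = 7.801 / 4.35 kΩ = 1.79 mA.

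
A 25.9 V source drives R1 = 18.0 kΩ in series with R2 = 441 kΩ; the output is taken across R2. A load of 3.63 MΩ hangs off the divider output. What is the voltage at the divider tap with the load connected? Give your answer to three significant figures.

The load sits in parallel with R2: R2‖R_L = (441 × 3630) / (441 + 3630) = 393.2 kΩ.
V_out = 25.9 × 393.2 / (18.0 + 393.2) = 25.9 × 393.2/411.2 = 24.8 V.
(Unloaded it would have been 24.9 V.)

V_out ≈ 24.8 V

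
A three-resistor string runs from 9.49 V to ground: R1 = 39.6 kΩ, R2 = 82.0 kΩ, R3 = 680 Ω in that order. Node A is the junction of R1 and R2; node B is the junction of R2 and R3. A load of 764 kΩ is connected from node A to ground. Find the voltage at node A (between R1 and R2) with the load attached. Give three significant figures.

V ≈ 6.20 V

Below node A the series string R2+R3 = 82680 Ω sits in parallel with the 764000 Ω load: 74610 Ω.
V_A = 9.49 × 74610/(39600 + 74610) = 6.20 V.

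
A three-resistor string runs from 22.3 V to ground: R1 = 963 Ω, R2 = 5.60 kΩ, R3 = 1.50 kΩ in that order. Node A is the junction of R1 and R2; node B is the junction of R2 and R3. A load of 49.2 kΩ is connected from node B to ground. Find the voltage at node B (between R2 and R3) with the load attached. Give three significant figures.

V ≈ 4.05 V

At node B, R3 is in parallel with the load: R3‖R_L = 1456 Ω.
Below node A the resistance is R2 + (R3‖R_L) = 7056 Ω, so V_A = 22.3 × 7056/8019 = 19.62 V.
Then V_B = V_A × (R3‖R_L)/(R2 + R3‖R_L) = 19.62 × 1456/7056 = 4.05 V.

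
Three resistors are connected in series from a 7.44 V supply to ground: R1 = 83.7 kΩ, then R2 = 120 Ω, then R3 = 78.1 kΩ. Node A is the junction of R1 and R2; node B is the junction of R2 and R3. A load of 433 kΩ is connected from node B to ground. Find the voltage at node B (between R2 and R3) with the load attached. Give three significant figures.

At node B, R3 is in parallel with the load: R3‖R_L = 66170 Ω.
Below node A the resistance is R2 + (R3‖R_L) = 66290 Ω, so V_A = 7.44 × 66290/150000 = 3.288 V.
Then V_B = V_A × (R3‖R_L)/(R2 + R3‖R_L) = 3.288 × 66170/66290 = 3.28 V.

V ≈ 3.28 V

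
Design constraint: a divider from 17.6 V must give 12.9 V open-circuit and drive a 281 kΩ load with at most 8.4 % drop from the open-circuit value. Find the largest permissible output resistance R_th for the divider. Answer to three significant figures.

Loading drop = R_th/(R_th + R_L) ≤ 0.0840, so R_th ≤ R_L · ε/(1−ε) = 281 kΩ × 0.0840/0.9160 = 25.8 kΩ.
(Any R1, R2 with R2/(R1+R2) = 0.733 and R1‖R2 ≤ 25.8 kΩ will meet the spec.)

R_th ≤ 25.8 kΩ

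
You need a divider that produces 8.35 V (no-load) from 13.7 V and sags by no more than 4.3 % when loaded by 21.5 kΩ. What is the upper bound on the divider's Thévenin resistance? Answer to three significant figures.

Loading drop = R_th/(R_th + R_L) ≤ 0.0430, so R_th ≤ R_L · ε/(1−ε) = 21.5 kΩ × 0.0430/0.9570 = 966 Ω.

R_th ≤ 966 Ω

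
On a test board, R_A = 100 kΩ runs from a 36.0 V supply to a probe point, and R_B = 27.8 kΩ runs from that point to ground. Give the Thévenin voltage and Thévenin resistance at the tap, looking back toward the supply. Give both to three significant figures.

V_th = 7.83 V, R_th = 21.8 kΩ

V_th is the open-circuit tap voltage: 36.0 × 27.8/(100 + 27.8) = 7.83 V.
With the supply zeroed, R_A and R_B appear in parallel from the tap: R_th = R_A‖R_B = (100 × 27.8)/127.8 = 21.8 kΩ.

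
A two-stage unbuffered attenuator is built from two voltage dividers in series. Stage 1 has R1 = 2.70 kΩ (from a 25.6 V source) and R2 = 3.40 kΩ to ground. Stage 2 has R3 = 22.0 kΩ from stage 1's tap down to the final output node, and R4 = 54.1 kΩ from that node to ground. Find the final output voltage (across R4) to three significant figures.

V_out ≈ 9.95 V

Stage 2 presents R3+R4 = 76.10 kΩ as a load on stage 1's tap.
Stage 1's lower leg becomes R2‖(R3+R4) = 3.255 kΩ, so V_mid = 25.6 × 3.255/5.955 = 13.99 V.
Stage 2 is itself unloaded: V_out = V_mid × R4/(R3+R4) = 13.99 × 54.1/76.10 = 9.95 V.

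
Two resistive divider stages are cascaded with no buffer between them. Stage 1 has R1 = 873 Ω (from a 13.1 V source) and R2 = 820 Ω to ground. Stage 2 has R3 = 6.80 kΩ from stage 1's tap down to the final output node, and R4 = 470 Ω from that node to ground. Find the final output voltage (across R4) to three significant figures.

Stage 2 presents R3+R4 = 7270 Ω as a load on stage 1's tap.
Stage 1's lower leg becomes R2‖(R3+R4) = 736.9 Ω, so V_mid = 13.1 × 736.9/1610 = 5.996 V.
Stage 2 is itself unloaded: V_out = V_mid × R4/(R3+R4) = 5.996 × 470/7270 = 0.388 V.

V_out ≈ 0.388 V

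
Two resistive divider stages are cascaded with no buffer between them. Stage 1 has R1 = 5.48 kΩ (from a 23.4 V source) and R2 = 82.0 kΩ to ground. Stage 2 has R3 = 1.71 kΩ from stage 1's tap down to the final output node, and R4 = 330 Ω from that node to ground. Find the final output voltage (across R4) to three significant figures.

V_out ≈ 1.01 V

Stage 2 presents R3+R4 = 2040 Ω as a load on stage 1's tap.
Stage 1's lower leg becomes R2‖(R3+R4) = 1990 Ω, so V_mid = 23.4 × 1990/7470 = 6.235 V.
Stage 2 is itself unloaded: V_out = V_mid × R4/(R3+R4) = 6.235 × 330/2040 = 1.01 V.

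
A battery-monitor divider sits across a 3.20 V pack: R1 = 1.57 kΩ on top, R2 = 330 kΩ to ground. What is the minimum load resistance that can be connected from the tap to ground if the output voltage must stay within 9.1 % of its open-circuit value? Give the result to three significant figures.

Output resistance R_th = R1‖R2 = (1.57 × 330)/331.6 = 1.563 kΩ.
The fractional drop is R_th/(R_th + R_L); requiring this ≤ 0.0910 gives R_L ≥ R_th(1/0.0910 − 1) = 1.563 × 9.989 = 15.6 kΩ.

R_L(min) ≈ 15.6 kΩ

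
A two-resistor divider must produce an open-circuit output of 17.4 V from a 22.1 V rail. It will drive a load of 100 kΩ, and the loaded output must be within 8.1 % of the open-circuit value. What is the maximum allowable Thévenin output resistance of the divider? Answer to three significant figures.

Loading drop = R_th/(R_th + R_L) ≤ 0.0810, so R_th ≤ R_L · ε/(1−ε) = 100 kΩ × 0.0810/0.9190 = 8.81 kΩ.

R_th ≤ 8.81 kΩ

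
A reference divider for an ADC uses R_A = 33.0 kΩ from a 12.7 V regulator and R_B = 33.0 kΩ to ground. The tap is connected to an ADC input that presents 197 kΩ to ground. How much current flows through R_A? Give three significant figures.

I ≈ 0.207 mA

R_B‖R_L = 28.27 kΩ, so the source sees R_A + R_B‖R_L = 61.27 kΩ.
I = 12.7 V / 61.27 kΩ = 0.207 mA.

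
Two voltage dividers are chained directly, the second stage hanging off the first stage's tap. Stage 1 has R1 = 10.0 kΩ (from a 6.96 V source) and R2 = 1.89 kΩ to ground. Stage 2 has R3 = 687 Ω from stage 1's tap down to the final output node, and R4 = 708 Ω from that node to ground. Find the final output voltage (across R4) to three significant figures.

V_out ≈ 0.262 V

Stage 2 presents R3+R4 = 1395 Ω as a load on stage 1's tap.
Stage 1's lower leg becomes R2‖(R3+R4) = 802.6 Ω, so V_mid = 6.96 × 802.6/10800 = 0.5171 V.
Stage 2 is itself unloaded: V_out = V_mid × R4/(R3+R4) = 0.5171 × 708/1395 = 0.262 V.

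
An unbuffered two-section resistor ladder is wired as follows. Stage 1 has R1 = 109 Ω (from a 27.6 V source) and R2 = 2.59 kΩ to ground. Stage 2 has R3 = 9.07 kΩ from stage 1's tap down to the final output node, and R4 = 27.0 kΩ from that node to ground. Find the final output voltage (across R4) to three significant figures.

V_out ≈ 19.8 V

Stage 2 presents R3+R4 = 36070 Ω as a load on stage 1's tap.
Stage 1's lower leg becomes R2‖(R3+R4) = 2416 Ω, so V_mid = 27.6 × 2416/2525 = 26.41 V.
Stage 2 is itself unloaded: V_out = V_mid × R4/(R3+R4) = 26.41 × 27000/36070 = 19.8 V.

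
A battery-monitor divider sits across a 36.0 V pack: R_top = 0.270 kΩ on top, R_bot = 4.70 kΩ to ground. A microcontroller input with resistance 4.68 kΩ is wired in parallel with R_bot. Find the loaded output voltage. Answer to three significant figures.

V_out ≈ 32.3 V

The load sits in parallel with R_bot: R_bot‖R_L = (4700 × 4680) / (4700 + 4680) = 2345 Ω.
V_out = 36.0 × 2345 / (270 + 2345) = 36.0 × 2345/2615 = 32.3 V.
(Unloaded it would have been 34.0 V.)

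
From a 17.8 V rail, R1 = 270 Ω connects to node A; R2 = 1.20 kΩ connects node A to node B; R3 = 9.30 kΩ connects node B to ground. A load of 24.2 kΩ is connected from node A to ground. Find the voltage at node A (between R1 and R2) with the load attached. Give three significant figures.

Below node A the series string R2+R3 = 10500 Ω sits in parallel with the 24200 Ω load: 7323 Ω.
V_A = 17.8 × 7323/(270 + 7323) = 17.2 V.

V ≈ 17.2 V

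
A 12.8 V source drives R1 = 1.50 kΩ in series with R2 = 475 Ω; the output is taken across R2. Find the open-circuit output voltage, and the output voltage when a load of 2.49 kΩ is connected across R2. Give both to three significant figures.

Open-circuit: V = 12.8 × 475/(1500 + 475) = 3.08 V.
With the load, R2 becomes R2‖R_L = 398.9 Ω, so V = 12.8 × 398.9/1899 = 2.69 V.

Unloaded: 3.08 V; loaded: 2.69 V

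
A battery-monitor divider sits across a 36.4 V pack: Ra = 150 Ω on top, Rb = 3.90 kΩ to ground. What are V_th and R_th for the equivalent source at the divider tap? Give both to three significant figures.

V_th is the open-circuit tap voltage: 36.4 × 3900/(150 + 3900) = 35.1 V.
With the supply zeroed, Ra and Rb appear in parallel from the tap: R_th = Ra‖Rb = (150 × 3900)/4050 = 144 Ω.

V_th = 35.1 V, R_th = 144 Ω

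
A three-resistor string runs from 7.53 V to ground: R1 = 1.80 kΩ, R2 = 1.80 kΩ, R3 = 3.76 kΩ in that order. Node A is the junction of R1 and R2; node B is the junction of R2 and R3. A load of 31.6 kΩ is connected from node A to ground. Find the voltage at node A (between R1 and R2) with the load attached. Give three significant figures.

Below node A the series string R2+R3 = 5.560 kΩ sits in parallel with the 31.6 kΩ load: 4.728 kΩ.
V_A = 7.53 × 4.728/(1.80 + 4.728) = 5.45 V.

V ≈ 5.45 V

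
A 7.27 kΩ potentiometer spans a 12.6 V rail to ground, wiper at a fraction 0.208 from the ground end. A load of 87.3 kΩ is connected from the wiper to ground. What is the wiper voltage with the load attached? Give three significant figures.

V ≈ 2.59 V

The wiper splits the pot into (1−α)R = 5.758 kΩ above and αR = 1.512 kΩ below.
Lower section ‖ load = 1.486 kΩ.
V_wiper = 12.6 × 1.486/(5.758 + 1.486) = 2.59 V.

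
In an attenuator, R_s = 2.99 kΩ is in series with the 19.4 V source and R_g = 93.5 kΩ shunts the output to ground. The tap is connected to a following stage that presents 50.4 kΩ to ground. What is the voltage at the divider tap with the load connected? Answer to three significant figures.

V_out ≈ 17.8 V

The load sits in parallel with R_g: R_g‖R_L = (93.5 × 50.4) / (93.5 + 50.4) = 32.75 kΩ.
V_out = 19.4 × 32.75 / (2.99 + 32.75) = 19.4 × 32.75/35.74 = 17.8 V.
(Unloaded it would have been 18.8 V.)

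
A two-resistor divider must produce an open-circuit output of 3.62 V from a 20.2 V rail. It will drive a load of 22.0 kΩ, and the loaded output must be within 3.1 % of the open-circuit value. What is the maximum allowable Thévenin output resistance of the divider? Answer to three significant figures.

Loading drop = R_th/(R_th + R_L) ≤ 0.0310, so R_th ≤ R_L · ε/(1−ε) = 22.0 kΩ × 0.0310/0.9690 = 704 Ω.

R_th ≤ 704 Ω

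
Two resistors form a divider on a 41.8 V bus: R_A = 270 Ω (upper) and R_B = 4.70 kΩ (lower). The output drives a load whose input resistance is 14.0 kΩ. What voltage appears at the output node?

The load sits in parallel with R_B: R_B‖R_L = (4700 × 14000) / (4700 + 14000) = 3519 Ω.
V_out = 41.8 × 3519 / (270 + 3519) = 41.8 × 3519/3789 = 38.8 V.
(Unloaded it would have been 39.5 V.)

V_out ≈ 38.8 V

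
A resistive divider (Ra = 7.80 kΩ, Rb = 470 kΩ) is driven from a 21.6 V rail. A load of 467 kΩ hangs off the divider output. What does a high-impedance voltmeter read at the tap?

V_out ≈ 20.9 V

The load sits in parallel with Rb: Rb‖R_L = (470 × 467) / (470 + 467) = 234.2 kΩ.
V_out = 21.6 × 234.2 / (7.80 + 234.2) = 21.6 × 234.2/242.0 = 20.9 V.
(Unloaded it would have been 21.2 V.)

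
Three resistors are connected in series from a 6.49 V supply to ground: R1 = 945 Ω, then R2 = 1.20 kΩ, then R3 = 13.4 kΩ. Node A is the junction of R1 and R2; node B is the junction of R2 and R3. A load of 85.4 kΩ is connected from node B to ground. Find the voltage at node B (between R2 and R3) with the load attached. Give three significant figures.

At node B, R3 is in parallel with the load: R3‖R_L = 11580 Ω.
Below node A the resistance is R2 + (R3‖R_L) = 12780 Ω, so V_A = 6.49 × 12780/13730 = 6.043 V.
Then V_B = V_A × (R3‖R_L)/(R2 + R3‖R_L) = 6.043 × 11580/12780 = 5.48 V.

V ≈ 5.48 V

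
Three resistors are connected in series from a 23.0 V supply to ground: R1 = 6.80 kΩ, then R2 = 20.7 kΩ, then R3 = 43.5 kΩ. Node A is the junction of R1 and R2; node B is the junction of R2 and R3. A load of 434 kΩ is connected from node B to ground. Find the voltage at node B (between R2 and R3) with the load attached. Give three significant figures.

At node B, R3 is in parallel with the load: R3‖R_L = 39.54 kΩ.
Below node A the resistance is R2 + (R3‖R_L) = 60.24 kΩ, so V_A = 23.0 × 60.24/67.04 = 20.67 V.
Then V_B = V_A × (R3‖R_L)/(R2 + R3‖R_L) = 20.67 × 39.54/60.24 = 13.6 V.

V ≈ 13.6 V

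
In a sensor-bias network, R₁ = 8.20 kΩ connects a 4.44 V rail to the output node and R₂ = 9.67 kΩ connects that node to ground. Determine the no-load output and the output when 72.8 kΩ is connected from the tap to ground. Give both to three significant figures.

Unloaded: 2.40 V; loaded: 2.26 V

Open-circuit: V = 4.44 × 9.67/(8.20 + 9.67) = 2.40 V.
With the load, R₂ becomes R₂‖R_L = 8.536 kΩ, so V = 4.44 × 8.536/16.74 = 2.26 V.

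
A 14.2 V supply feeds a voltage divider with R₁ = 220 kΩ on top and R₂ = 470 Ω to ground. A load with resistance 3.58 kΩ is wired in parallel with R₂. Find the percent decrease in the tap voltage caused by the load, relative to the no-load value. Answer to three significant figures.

The divider's output (Thévenin) resistance is R₁‖R₂ = 469.0 Ω.
Fractional drop under load = R_th/(R_th + R_L) = 469.0 / (469.0 + 3580) = 0.1158.
So the output falls by 11.6 %.

11.6 %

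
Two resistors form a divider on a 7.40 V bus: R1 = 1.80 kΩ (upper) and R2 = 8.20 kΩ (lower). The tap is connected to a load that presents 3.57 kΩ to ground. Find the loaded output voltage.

The load sits in parallel with R2: R2‖R_L = (8.20 × 3.57) / (8.20 + 3.57) = 2.487 kΩ.
V_out = 7.40 × 2.487 / (1.80 + 2.487) = 7.40 × 2.487/4.287 = 4.29 V.

V_out ≈ 4.29 V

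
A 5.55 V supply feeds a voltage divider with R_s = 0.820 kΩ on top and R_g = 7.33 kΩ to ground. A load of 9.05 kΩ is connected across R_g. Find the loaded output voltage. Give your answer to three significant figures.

The load sits in parallel with R_g: R_g‖R_L = (7330 × 9050) / (7330 + 9050) = 4050 Ω.
V_out = 5.55 × 4050 / (820 + 4050) = 5.55 × 4050/4870 = 4.62 V.
(Unloaded it would have been 4.99 V.)

V_out ≈ 4.62 V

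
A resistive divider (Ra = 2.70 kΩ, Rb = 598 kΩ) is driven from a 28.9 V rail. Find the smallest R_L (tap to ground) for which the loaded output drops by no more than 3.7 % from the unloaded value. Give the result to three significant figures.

R_L(min) ≈ 70.0 kΩ

Output resistance R_th = Ra‖Rb = (2.70 × 598)/600.7 = 2.688 kΩ.
The fractional drop is R_th/(R_th + R_L); requiring this ≤ 0.0370 gives R_L ≥ R_th(1/0.0370 − 1) = 2.688 × 26.03 = 70.0 kΩ.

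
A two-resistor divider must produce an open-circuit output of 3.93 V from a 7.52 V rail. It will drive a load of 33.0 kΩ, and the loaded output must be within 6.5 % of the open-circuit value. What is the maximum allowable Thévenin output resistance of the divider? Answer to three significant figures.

R_th ≤ 2.29 kΩ

Loading drop = R_th/(R_th + R_L) ≤ 0.0650, so R_th ≤ R_L · ε/(1−ε) = 33.0 kΩ × 0.0650/0.9350 = 2.29 kΩ.
(Any R1, R2 with R2/(R1+R2) = 0.523 and R1‖R2 ≤ 2.29 kΩ will meet the spec.)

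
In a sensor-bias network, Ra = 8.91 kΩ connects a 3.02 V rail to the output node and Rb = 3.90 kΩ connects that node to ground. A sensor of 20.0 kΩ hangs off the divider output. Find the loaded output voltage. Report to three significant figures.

V_out ≈ 0.810 V

The load sits in parallel with Rb: Rb‖R_L = (3.90 × 20.0) / (3.90 + 20.0) = 3.264 kΩ.
V_out = 3.02 × 3.264 / (8.91 + 3.264) = 3.02 × 3.264/12.17 = 0.810 V.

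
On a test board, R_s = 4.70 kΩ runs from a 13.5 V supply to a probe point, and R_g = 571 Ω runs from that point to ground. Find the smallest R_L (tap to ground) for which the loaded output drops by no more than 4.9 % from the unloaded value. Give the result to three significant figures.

Output resistance R_th = R_s‖R_g = (4700 × 571)/5271 = 509.1 Ω.
The fractional drop is R_th/(R_th + R_L); requiring this ≤ 0.0490 gives R_L ≥ R_th(1/0.0490 − 1) = 509.1 × 19.41 = 9.88 kΩ.

R_L(min) ≈ 9.88 kΩ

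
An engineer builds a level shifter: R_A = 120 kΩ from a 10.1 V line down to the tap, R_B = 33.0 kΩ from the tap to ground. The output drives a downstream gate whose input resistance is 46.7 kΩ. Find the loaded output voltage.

The load sits in parallel with R_B: R_B‖R_L = (33.0 × 46.7) / (33.0 + 46.7) = 19.34 kΩ.
V_out = 10.1 × 19.34 / (120 + 19.34) = 10.1 × 19.34/139.3 = 1.40 V.

V_out ≈ 1.40 V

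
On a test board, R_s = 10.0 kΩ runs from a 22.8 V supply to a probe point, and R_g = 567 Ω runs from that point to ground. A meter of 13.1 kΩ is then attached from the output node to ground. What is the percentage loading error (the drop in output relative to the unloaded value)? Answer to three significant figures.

The divider's output (Thévenin) resistance is R_s‖R_g = 536.6 Ω.
Fractional drop under load = R_th/(R_th + R_L) = 536.6 / (536.6 + 13100) = 0.03935.
So the output falls by 3.93 %.

3.93 %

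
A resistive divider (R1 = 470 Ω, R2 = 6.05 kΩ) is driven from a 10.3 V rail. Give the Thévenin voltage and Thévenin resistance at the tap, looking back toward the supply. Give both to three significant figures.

V_th is the open-circuit tap voltage: 10.3 × 6050/(470 + 6050) = 9.56 V.
With the supply zeroed, R1 and R2 appear in parallel from the tap: R_th = R1‖R2 = (470 × 6050)/6520 = 436 Ω.

V_th = 9.56 V, R_th = 436 Ω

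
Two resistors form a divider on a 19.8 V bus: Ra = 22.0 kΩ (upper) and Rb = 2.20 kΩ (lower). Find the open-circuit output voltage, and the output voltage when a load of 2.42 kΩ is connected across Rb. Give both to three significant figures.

Unloaded: 1.80 V; loaded: 0.986 V

Open-circuit: V = 19.8 × 2.20/(22.0 + 2.20) = 1.80 V.
With the load, Rb becomes Rb‖R_L = 1.152 kΩ, so V = 19.8 × 1.152/23.15 = 0.986 V.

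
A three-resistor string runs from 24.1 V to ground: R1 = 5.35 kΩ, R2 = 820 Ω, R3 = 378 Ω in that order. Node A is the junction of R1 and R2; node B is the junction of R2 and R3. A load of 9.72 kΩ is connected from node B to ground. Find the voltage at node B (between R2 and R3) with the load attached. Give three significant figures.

At node B, R3 is in parallel with the load: R3‖R_L = 363.9 Ω.
Below node A the resistance is R2 + (R3‖R_L) = 1184 Ω, so V_A = 24.1 × 1184/6534 = 4.367 V.
Then V_B = V_A × (R3‖R_L)/(R2 + R3‖R_L) = 4.367 × 363.9/1184 = 1.34 V.

V ≈ 1.34 V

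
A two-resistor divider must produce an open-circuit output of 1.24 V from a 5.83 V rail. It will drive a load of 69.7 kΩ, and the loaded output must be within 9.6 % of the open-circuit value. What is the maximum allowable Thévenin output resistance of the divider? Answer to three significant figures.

Loading drop = R_th/(R_th + R_L) ≤ 0.0960, so R_th ≤ R_L · ε/(1−ε) = 69.7 kΩ × 0.0960/0.9040 = 7.40 kΩ.
(Any R1, R2 with R2/(R1+R2) = 0.213 and R1‖R2 ≤ 7.40 kΩ will meet the spec.)

R_th ≤ 7.40 kΩ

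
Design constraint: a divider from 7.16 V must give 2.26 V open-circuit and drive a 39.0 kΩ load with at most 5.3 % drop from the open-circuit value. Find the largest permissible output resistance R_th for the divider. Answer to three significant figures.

R_th ≤ 2.18 kΩ

Loading drop = R_th/(R_th + R_L) ≤ 0.0530, so R_th ≤ R_L · ε/(1−ε) = 39.0 kΩ × 0.0530/0.9470 = 2.18 kΩ.
(Any R1, R2 with R2/(R1+R2) = 0.316 and R1‖R2 ≤ 2.18 kΩ will meet the spec.)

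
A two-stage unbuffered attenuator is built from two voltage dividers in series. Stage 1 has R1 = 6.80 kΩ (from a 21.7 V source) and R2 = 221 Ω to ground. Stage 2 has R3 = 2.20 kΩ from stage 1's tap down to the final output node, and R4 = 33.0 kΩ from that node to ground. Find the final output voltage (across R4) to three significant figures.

V_out ≈ 0.636 V

Stage 2 presents R3+R4 = 35200 Ω as a load on stage 1's tap.
Stage 1's lower leg becomes R2‖(R3+R4) = 219.6 Ω, so V_mid = 21.7 × 219.6/7020 = 0.6789 V.
Stage 2 is itself unloaded: V_out = V_mid × R4/(R3+R4) = 0.6789 × 33000/35200 = 0.636 V.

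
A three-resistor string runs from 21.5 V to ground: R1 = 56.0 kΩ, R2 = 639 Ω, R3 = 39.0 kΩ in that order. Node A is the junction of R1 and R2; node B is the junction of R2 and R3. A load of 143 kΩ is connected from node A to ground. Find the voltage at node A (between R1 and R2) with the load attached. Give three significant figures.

Below node A the series string R2+R3 = 39640 Ω sits in parallel with the 143000 Ω load: 31040 Ω.
V_A = 21.5 × 31040/(56000 + 31040) = 7.67 V.

V ≈ 7.67 V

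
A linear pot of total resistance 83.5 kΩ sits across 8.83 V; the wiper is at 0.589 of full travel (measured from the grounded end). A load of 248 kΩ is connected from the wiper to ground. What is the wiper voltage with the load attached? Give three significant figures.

The wiper splits the pot into (1−α)R = 34.32 kΩ above and αR = 49.18 kΩ below.
Lower section ‖ load = 41.04 kΩ.
V_wiper = 8.83 × 41.04/(34.32 + 41.04) = 4.81 V.

V ≈ 4.81 V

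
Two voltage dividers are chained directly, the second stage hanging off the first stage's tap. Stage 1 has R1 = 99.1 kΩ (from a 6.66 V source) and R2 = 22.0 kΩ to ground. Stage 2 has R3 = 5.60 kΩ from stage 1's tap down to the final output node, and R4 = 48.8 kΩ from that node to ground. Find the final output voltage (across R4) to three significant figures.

Stage 2 presents R3+R4 = 54.40 kΩ as a load on stage 1's tap.
Stage 1's lower leg becomes R2‖(R3+R4) = 15.66 kΩ, so V_mid = 6.66 × 15.66/114.8 = 0.9091 V.
Stage 2 is itself unloaded: V_out = V_mid × R4/(R3+R4) = 0.9091 × 48.8/54.40 = 0.815 V.

V_out ≈ 0.815 V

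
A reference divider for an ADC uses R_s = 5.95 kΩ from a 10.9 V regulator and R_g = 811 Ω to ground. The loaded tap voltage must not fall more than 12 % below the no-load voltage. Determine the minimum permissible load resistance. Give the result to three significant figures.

Output resistance R_th = R_s‖R_g = (5950 × 811)/6761 = 713.7 Ω.
The fractional drop is R_th/(R_th + R_L); requiring this ≤ 0.120 gives R_L ≥ R_th(1/0.120 − 1) = 713.7 × 7.333 = 5.23 kΩ.

R_L(min) ≈ 5.23 kΩ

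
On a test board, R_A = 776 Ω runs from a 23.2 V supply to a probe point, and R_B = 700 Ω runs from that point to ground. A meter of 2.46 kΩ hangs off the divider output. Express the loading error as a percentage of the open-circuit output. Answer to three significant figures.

13.0 %

The divider's output (Thévenin) resistance is R_A‖R_B = 368.0 Ω.
Fractional drop under load = R_th/(R_th + R_L) = 368.0 / (368.0 + 2460) = 0.1301.
So the output falls by 13.0 %.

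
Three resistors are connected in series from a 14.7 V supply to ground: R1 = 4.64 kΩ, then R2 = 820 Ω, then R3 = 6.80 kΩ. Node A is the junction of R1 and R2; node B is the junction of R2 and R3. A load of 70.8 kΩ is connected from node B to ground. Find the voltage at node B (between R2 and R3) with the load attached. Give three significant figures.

At node B, R3 is in parallel with the load: R3‖R_L = 6204 Ω.
Below node A the resistance is R2 + (R3‖R_L) = 7024 Ω, so V_A = 14.7 × 7024/11660 = 8.852 V.
Then V_B = V_A × (R3‖R_L)/(R2 + R3‖R_L) = 8.852 × 6204/7024 = 7.82 V.

V ≈ 7.82 V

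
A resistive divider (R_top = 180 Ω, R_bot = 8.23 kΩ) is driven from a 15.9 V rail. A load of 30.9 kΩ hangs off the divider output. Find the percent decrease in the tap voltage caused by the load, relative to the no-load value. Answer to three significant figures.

The divider's output (Thévenin) resistance is R_top‖R_bot = 176.1 Ω.
Fractional drop under load = R_th/(R_th + R_L) = 176.1 / (176.1 + 30900) = 0.005668.
So the output falls by 0.567 %.

0.567 %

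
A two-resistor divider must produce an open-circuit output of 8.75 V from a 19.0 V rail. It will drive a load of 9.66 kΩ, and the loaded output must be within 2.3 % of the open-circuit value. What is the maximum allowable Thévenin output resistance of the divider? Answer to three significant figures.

R_th ≤ 227 Ω

Loading drop = R_th/(R_th + R_L) ≤ 0.0230, so R_th ≤ R_L · ε/(1−ε) = 9.66 kΩ × 0.0230/0.9770 = 227 Ω.
(Any R1, R2 with R2/(R1+R2) = 0.461 and R1‖R2 ≤ 227 Ω will meet the spec.)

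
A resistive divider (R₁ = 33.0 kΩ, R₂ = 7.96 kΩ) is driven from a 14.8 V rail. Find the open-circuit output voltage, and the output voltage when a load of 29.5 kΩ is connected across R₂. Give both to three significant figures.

Unloaded: 2.88 V; loaded: 2.36 V

Open-circuit: V = 14.8 × 7.96/(33.0 + 7.96) = 2.88 V.
With the load, R₂ becomes R₂‖R_L = 6.269 kΩ, so V = 14.8 × 6.269/39.27 = 2.36 V.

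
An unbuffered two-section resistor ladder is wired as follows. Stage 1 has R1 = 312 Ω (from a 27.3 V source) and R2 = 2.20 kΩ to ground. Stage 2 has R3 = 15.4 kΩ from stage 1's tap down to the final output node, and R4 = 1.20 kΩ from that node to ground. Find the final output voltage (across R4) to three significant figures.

Stage 2 presents R3+R4 = 16600 Ω as a load on stage 1's tap.
Stage 1's lower leg becomes R2‖(R3+R4) = 1943 Ω, so V_mid = 27.3 × 1943/2255 = 23.52 V.
Stage 2 is itself unloaded: V_out = V_mid × R4/(R3+R4) = 23.52 × 1200/16600 = 1.70 V.

V_out ≈ 1.70 V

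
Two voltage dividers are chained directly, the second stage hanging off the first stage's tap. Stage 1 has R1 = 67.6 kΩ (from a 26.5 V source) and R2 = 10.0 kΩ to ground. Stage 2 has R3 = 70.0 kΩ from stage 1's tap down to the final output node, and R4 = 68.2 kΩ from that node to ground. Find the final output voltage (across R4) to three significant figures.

Stage 2 presents R3+R4 = 138.2 kΩ as a load on stage 1's tap.
Stage 1's lower leg becomes R2‖(R3+R4) = 9.325 kΩ, so V_mid = 26.5 × 9.325/76.93 = 3.212 V.
Stage 2 is itself unloaded: V_out = V_mid × R4/(R3+R4) = 3.212 × 68.2/138.2 = 1.59 V.

V_out ≈ 1.59 V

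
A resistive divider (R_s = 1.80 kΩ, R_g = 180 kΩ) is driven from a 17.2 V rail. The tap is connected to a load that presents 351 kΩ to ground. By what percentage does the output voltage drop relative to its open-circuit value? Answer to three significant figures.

0.505 %

The divider's output (Thévenin) resistance is R_s‖R_g = 1.782 kΩ.
Fractional drop under load = R_th/(R_th + R_L) = 1.782 / (1.782 + 351) = 0.005052.
So the output falls by 0.505 %.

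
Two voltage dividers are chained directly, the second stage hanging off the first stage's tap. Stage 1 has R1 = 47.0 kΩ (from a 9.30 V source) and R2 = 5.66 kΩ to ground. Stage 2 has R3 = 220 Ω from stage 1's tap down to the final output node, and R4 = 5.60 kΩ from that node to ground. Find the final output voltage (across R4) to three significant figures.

V_out ≈ 0.515 V

Stage 2 presents R3+R4 = 5820 Ω as a load on stage 1's tap.
Stage 1's lower leg becomes R2‖(R3+R4) = 2869 Ω, so V_mid = 9.30 × 2869/49870 = 0.5351 V.
Stage 2 is itself unloaded: V_out = V_mid × R4/(R3+R4) = 0.5351 × 5600/5820 = 0.515 V.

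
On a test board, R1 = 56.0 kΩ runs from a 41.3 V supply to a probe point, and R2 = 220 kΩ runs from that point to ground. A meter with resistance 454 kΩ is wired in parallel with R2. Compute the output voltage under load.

The load sits in parallel with R2: R2‖R_L = (220 × 454) / (220 + 454) = 148.2 kΩ.
V_out = 41.3 × 148.2 / (56.0 + 148.2) = 41.3 × 148.2/204.2 = 30.0 V.
(Unloaded it would have been 32.9 V.)

V_out ≈ 30.0 V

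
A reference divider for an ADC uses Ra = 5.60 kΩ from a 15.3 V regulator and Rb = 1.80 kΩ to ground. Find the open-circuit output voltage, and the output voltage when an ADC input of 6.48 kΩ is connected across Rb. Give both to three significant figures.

Open-circuit: V = 15.3 × 1.80/(5.60 + 1.80) = 3.72 V.
With the load, Rb becomes Rb‖R_L = 1.409 kΩ, so V = 15.3 × 1.409/7.009 = 3.08 V.

Unloaded: 3.72 V; loaded: 3.08 V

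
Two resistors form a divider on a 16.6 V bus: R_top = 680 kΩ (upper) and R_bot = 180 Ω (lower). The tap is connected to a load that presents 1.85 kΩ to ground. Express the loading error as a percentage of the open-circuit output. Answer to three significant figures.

The divider's output (Thévenin) resistance is R_top‖R_bot = 180.0 Ω.
Fractional drop under load = R_th/(R_th + R_L) = 180.0 / (180.0 + 1850) = 0.08865.
So the output falls by 8.86 %.

8.86 %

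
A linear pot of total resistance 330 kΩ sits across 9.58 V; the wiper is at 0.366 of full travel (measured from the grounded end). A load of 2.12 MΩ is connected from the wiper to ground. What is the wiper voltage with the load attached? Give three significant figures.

The wiper splits the pot into (1−α)R = 209.2 kΩ above and αR = 120.8 kΩ below.
Lower section ‖ load = 114.3 kΩ.
V_wiper = 9.58 × 114.3/(209.2 + 114.3) = 3.38 V.

V ≈ 3.38 V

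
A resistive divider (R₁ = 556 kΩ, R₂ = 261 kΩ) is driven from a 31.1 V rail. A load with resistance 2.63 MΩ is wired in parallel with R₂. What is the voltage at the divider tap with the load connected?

V_out ≈ 9.31 V

The load sits in parallel with R₂: R₂‖R_L = (261 × 2630) / (261 + 2630) = 237.4 kΩ.
V_out = 31.1 × 237.4 / (556 + 237.4) = 31.1 × 237.4/793.4 = 9.31 V.
(Unloaded it would have been 9.94 V.)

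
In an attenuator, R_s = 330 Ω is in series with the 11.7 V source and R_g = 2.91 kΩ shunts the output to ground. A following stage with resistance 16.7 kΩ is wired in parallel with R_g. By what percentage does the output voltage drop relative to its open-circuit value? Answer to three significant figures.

The divider's output (Thévenin) resistance is R_s‖R_g = 296.4 Ω.
Fractional drop under load = R_th/(R_th + R_L) = 296.4 / (296.4 + 16700) = 0.01744.
So the output falls by 1.74 %.

1.74 %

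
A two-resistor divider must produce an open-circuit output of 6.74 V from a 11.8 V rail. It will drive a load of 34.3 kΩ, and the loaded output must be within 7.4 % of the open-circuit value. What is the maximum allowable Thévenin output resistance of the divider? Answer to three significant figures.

R_th ≤ 2.74 kΩ

Loading drop = R_th/(R_th + R_L) ≤ 0.0740, so R_th ≤ R_L · ε/(1−ε) = 34.3 kΩ × 0.0740/0.9260 = 2.74 kΩ.
(Any R1, R2 with R2/(R1+R2) = 0.571 and R1‖R2 ≤ 2.74 kΩ will meet the spec.)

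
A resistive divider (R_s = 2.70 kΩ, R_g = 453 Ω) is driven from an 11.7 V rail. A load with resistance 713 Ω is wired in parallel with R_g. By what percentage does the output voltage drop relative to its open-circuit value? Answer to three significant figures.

Unloaded V = 11.7 × 453/3153 = 1.681 V.
Loaded: R_g‖R_L = 277.0 Ω, giving V = 11.7 × 277.0/2977 = 1.089 V.
Drop = (1.681 − 1.089) / 1.681 = 35.2 %.

35.2 %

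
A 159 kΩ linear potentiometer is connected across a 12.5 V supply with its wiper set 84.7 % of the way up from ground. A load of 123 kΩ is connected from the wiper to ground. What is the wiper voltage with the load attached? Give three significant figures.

The wiper splits the pot into (1−α)R = 24.33 kΩ above and αR = 134.7 kΩ below.
Lower section ‖ load = 64.29 kΩ.
V_wiper = 12.5 × 64.29/(24.33 + 64.29) = 9.07 V.

V ≈ 9.07 V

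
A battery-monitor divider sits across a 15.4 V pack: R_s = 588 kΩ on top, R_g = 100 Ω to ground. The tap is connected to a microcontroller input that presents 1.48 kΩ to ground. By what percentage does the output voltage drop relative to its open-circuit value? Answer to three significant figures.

The divider's output (Thévenin) resistance is R_s‖R_g = 99.98 Ω.
Fractional drop under load = R_th/(R_th + R_L) = 99.98 / (99.98 + 1480) = 0.06328.
So the output falls by 6.33 %.

6.33 %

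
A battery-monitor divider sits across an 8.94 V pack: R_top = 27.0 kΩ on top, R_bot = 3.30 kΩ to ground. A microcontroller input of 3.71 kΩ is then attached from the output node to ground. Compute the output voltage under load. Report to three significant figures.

V_out ≈ 0.543 V

The load sits in parallel with R_bot: R_bot‖R_L = (3.30 × 3.71) / (3.30 + 3.71) = 1.747 kΩ.
V_out = 8.94 × 1.747 / (27.0 + 1.747) = 8.94 × 1.747/28.75 = 0.543 V.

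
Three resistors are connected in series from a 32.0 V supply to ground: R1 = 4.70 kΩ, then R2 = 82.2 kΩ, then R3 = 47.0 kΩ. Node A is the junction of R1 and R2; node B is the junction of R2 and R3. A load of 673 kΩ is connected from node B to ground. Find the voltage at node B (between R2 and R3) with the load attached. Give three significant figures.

At node B, R3 is in parallel with the load: R3‖R_L = 43.93 kΩ.
Below node A the resistance is R2 + (R3‖R_L) = 126.1 kΩ, so V_A = 32.0 × 126.1/130.8 = 30.85 V.
Then V_B = V_A × (R3‖R_L)/(R2 + R3‖R_L) = 30.85 × 43.93/126.1 = 10.7 V.

V ≈ 10.7 V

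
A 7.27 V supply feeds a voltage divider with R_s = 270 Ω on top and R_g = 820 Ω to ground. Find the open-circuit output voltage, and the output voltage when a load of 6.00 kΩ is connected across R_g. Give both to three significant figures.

Open-circuit: V = 7.27 × 820/(270 + 820) = 5.47 V.
With the load, R_g becomes R_g‖R_L = 721.4 Ω, so V = 7.27 × 721.4/991.4 = 5.29 V.

Unloaded: 5.47 V; loaded: 5.29 V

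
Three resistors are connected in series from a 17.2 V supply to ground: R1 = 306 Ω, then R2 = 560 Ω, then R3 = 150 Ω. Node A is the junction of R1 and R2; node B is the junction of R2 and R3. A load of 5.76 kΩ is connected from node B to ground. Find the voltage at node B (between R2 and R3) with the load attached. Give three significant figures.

At node B, R3 is in parallel with the load: R3‖R_L = 146.2 Ω.
Below node A the resistance is R2 + (R3‖R_L) = 706.2 Ω, so V_A = 17.2 × 706.2/1012 = 12.00 V.
Then V_B = V_A × (R3‖R_L)/(R2 + R3‖R_L) = 12.00 × 146.2/706.2 = 2.48 V.

V ≈ 2.48 V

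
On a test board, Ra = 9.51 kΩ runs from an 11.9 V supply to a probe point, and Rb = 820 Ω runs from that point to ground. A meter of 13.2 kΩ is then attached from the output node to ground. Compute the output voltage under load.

The load sits in parallel with Rb: Rb‖R_L = (820 × 13200) / (820 + 13200) = 772.0 Ω.
V_out = 11.9 × 772.0 / (9510 + 772.0) = 11.9 × 772.0/10280 = 0.894 V.

V_out ≈ 0.894 V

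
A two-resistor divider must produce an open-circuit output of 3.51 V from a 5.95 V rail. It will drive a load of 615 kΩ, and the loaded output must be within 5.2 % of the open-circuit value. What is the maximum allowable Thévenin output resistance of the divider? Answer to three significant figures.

R_th ≤ 33.7 kΩ

Loading drop = R_th/(R_th + R_L) ≤ 0.0520, so R_th ≤ R_L · ε/(1−ε) = 615 kΩ × 0.0520/0.9480 = 33.7 kΩ.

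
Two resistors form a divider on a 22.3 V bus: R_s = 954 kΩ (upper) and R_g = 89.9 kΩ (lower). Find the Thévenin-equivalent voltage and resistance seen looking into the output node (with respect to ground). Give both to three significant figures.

V_th is the open-circuit tap voltage: 22.3 × 89.9/(954 + 89.9) = 1.92 V.
With the supply zeroed, R_s and R_g appear in parallel from the tap: R_th = R_s‖R_g = (954 × 89.9)/1044 = 82.2 kΩ.

V_th = 1.92 V, R_th = 82.2 kΩ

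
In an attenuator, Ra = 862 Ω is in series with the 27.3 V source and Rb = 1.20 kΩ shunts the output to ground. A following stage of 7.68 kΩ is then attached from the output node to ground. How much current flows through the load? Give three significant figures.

Rb‖R_L = 1038 Ω; V_out = 27.3 × 1038/1900 = 14.91 V.
I_L = V_out / R_L = 14.91 / 7.68 kΩ = 1.94 mA.

I_L ≈ 1.94 mA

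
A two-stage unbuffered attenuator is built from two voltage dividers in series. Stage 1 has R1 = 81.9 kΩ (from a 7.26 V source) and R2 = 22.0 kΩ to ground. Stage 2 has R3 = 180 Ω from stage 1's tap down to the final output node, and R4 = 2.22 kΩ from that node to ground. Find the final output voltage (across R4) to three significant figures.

Stage 2 presents R3+R4 = 2400 Ω as a load on stage 1's tap.
Stage 1's lower leg becomes R2‖(R3+R4) = 2164 Ω, so V_mid = 7.26 × 2164/84060 = 0.1869 V.
Stage 2 is itself unloaded: V_out = V_mid × R4/(R3+R4) = 0.1869 × 2220/2400 = 0.173 V.

V_out ≈ 0.173 V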